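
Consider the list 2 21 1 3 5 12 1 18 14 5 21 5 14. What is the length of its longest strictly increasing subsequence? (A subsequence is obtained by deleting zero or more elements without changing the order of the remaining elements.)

6

Scanning left to right, the best length ending at each element is: 2→1, 21→2, 1→1, 3→2, 5→3, 12→4, 1→1, 18→5, 14→5, 5→3, 21→6, 5→3, 14→5.
So the longest increasing subsequence has length 6, e.g. 2, 3, 5, 12, 18, 21.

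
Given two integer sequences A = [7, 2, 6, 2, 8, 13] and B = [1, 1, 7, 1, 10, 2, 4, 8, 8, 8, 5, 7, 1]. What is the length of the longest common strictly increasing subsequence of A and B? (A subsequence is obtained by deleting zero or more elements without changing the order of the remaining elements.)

2

A longest common strictly increasing subsequence is 7, 8 (length 2); it appears in order in both A and B, and no longer such subsequence exists.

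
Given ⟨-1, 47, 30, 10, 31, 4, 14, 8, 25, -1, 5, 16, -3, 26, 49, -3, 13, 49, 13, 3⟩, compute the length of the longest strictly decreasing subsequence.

Let dp[i] be the longest decreasing subsequence ending at position i. Then dp = [1, 1, 2, 3, 2, 4, 3, 4, 3, 5, 5, 4, 6, 3, 1, 6, 5, 1, 5, 6].
The maximum is 6; one witness is 47, 30, 10, 4, -1, -3 at positions 2,3,4,6,10,13.

6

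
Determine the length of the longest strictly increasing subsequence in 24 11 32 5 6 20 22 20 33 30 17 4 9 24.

Scanning left to right, the best length ending at each element is: 24→1, 11→1, 32→2, 5→1, 6→2, 20→3, 22→4, 20→3, 33→5, 30→5, 17→3, 4→1, 9→3, 24→5.
So the longest increasing subsequence has length 5, e.g. 5, 6, 20, 22, 33.

5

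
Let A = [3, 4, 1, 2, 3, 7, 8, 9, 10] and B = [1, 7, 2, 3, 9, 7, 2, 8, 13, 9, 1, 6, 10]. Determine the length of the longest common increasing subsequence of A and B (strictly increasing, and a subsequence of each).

A longest common strictly increasing subsequence is 1, 2, 3, 7, 8, 9, 10 (length 7); it appears in order in both A and B, and no longer such subsequence exists.

7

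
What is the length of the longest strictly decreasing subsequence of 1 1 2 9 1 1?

2

Let dp[i] be the longest decreasing subsequence ending at position i. Then dp = [1, 1, 1, 1, 2, 2].
The maximum is 2; one witness is 2, 1 at positions 3,5.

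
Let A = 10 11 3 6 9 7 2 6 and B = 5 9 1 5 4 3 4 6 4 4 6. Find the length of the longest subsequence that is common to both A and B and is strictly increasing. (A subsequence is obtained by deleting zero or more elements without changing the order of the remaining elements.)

2

A longest common strictly increasing subsequence is 3, 6 (length 2); it appears in order in both A and B, and no longer such subsequence exists.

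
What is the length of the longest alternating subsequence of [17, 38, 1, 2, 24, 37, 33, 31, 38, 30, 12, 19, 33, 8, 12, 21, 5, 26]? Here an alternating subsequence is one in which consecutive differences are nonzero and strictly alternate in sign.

12

A longest alternating subsequence is 17, 38, 1, 37, 33, 38, 12, 19, 8, 12, 5, 26 (positions 1,2,3,6,7,9,11,12,14,15,17,18); its 11 consecutive differences strictly alternate in sign, and length 12 is optimal.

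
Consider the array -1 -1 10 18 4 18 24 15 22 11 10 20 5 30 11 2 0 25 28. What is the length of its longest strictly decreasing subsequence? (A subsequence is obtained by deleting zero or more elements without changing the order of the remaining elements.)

One longest decreasing subsequence is 18, 15, 11, 10, 5, 2, 0 (positions 4,8,10,11,13,16,17), of length 7; no longer one exists.

7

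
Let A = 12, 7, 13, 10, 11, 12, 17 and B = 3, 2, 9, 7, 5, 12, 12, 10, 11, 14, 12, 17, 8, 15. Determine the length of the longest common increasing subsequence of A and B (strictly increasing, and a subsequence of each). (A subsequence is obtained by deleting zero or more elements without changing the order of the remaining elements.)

A longest common strictly increasing subsequence is 7, 10, 11, 12, 17 (length 5); it appears in order in both A and B, and no longer such subsequence exists.

5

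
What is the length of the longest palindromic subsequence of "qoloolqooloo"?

9

One longest palindromic subsequence is olooqoolo (positions 2,3,4,5,7,8,9,10,12); it reads the same forward and backward, and the interval DP gives dp[1][12] = 9.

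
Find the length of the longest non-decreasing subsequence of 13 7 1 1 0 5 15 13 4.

Let dp[i] be the longest non-decreasing subsequence ending at position i. Then dp = [1, 1, 1, 2, 1, 3, 4, 4, 3].
The maximum is 4; one witness is 1, 1, 5, 15 at positions 3,4,6,7.

4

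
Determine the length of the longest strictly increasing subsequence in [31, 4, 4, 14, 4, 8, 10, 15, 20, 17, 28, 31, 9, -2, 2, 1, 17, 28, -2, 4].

7

Let dp[i] be the longest increasing subsequence ending at position i. Then dp = [1, 1, 1, 2, 1, 2, 3, 4, 5, 5, 6, 7, 3, 1, 2, 2, 5, 6, 1, 3].
The maximum is 7; one witness is 4, 8, 10, 15, 20, 28, 31 at positions 2,6,7,8,9,11,12.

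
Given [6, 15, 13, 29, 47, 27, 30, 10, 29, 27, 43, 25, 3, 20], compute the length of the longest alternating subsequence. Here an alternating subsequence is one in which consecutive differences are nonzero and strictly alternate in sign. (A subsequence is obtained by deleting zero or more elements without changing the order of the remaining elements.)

A longest alternating subsequence is 6, 15, 13, 29, 27, 30, 10, 29, 27, 43, 3, 20 (positions 1,2,3,4,6,7,8,9,10,11,13,14); its 11 consecutive differences strictly alternate in sign, and length 12 is optimal.

12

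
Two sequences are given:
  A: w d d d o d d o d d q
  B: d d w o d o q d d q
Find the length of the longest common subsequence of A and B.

Backtracking the LCS table gives one alignment: d (A2,B1) → d (A3,B2) → o (A5,B4) → d (A7,B5) → o (A8,B6) → d (A9,B8) → d (A10,B9) → q (A11,B10).
So the longest common subsequence has length 8.

8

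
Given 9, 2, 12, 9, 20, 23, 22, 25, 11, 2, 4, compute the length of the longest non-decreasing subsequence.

Scanning left to right, the best length ending at each element is: 9→1, 2→1, 12→2, 9→2, 20→3, 23→4, 22→4, 25→5, 11→3, 2→2, 4→3.
So the longest non-decreasing subsequence has length 5, e.g. 9, 12, 20, 23, 25.

5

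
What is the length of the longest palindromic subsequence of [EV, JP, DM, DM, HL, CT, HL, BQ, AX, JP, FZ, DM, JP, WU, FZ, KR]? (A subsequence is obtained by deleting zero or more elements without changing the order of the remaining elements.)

7

Using dp[i][j] = 2 + dp[i+1][j−1] if the ends match, else max(dp[i+1][j], dp[i][j−1]):
dp[1][16] = 7. A witness is JP DM HL CT HL DM JP at positions 2,3,5,6,7,12,13.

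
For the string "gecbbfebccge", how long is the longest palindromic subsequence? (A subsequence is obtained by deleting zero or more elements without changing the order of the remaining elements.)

Using dp[i][j] = 2 + dp[i+1][j−1] if the ends match, else max(dp[i+1][j], dp[i][j−1]):
dp[1][12] = 7. A witness is ecbebce at positions 2,3,5,7,8,10,12.

7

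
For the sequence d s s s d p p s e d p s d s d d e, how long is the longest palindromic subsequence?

One longest palindromic subsequence is dssdppdssd (positions 1,3,4,5,6,7,10,12,14,16); it reads the same forward and backward, and the interval DP gives dp[1][17] = 10.

10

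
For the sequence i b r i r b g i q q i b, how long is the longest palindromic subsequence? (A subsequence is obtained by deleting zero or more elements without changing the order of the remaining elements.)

One longest palindromic subsequence is ibrirbi (positions 1,2,3,4,5,6,11); it reads the same forward and backward, and the interval DP gives dp[1][12] = 7.

7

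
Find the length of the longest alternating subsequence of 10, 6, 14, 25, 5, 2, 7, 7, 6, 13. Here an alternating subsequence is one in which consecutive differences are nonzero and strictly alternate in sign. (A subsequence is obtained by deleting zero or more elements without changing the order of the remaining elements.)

7

A longest alternating subsequence is 10, 6, 14, 5, 7, 6, 13 (positions 1,2,3,5,7,9,10); its 6 consecutive differences strictly alternate in sign, and length 7 is optimal.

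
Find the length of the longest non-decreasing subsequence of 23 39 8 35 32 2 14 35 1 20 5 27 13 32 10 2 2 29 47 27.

6

Scanning left to right, the best length ending at each element is: 23→1, 39→2, 8→1, 35→2, 32→2, 2→1, 14→2, 35→3, 1→1, 20→3, 5→2, 27→4, 13→3, 32→5, 10→3, 2→2, 2→3, 29→5, 47→6, 27→5.
So the longest non-decreasing subsequence has length 6, e.g. 8, 14, 20, 27, 32, 47.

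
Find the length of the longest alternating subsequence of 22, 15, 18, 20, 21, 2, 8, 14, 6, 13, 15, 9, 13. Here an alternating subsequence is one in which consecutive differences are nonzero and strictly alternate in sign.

Track the best alternating length ending on an up-step vs a down-step at each position: up/down = 1/1, 1/2, 3/2, 3/2, 3/2, 1/4, 5/4, 5/4, 5/6, 7/6, 7/4, 7/8, 9/8.
The maximum over both is 9; one such subsequence is 22, 15, 18, 2, 8, 6, 13, 9, 13.

9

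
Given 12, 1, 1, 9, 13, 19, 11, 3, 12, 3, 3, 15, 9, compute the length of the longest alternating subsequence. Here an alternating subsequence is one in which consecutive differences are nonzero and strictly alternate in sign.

8

Track the best alternating length ending on an up-step vs a down-step at each position: up/down = 1/1, 1/2, 1/2, 3/2, 3/1, 3/1, 3/4, 3/4, 5/4, 3/6, 3/6, 7/4, 7/8.
The maximum over both is 8; one such subsequence is 12, 1, 13, 11, 12, 3, 15, 9.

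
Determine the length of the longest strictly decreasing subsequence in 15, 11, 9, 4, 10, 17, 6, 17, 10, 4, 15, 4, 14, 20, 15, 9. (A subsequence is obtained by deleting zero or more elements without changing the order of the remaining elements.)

One longest decreasing subsequence is 15, 11, 9, 6, 4 (positions 1,2,3,7,10), of length 5; no longer one exists.

5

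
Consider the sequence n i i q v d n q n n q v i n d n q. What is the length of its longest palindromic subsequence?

10

Using dp[i][j] = 2 + dp[i+1][j−1] if the ends match, else max(dp[i+1][j], dp[i][j−1]):
dp[1][17] = 10. A witness is qdnqnnqndq at positions 4,6,7,8,9,10,11,14,15,17.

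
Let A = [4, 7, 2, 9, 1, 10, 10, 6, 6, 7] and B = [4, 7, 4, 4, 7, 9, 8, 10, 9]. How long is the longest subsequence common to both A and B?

Backtracking the LCS table gives one alignment: 4 (A1,B4) → 7 (A2,B5) → 9 (A4,B6) → 10 (A6,B8).
So the longest common subsequence has length 4.

4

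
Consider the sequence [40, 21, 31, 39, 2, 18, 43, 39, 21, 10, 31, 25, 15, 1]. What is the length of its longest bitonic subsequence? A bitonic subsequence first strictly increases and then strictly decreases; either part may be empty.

9

Let inc[i] be the LIS ending at i and dec[i] the longest strictly decreasing subsequence starting at i. inc = [1, 1, 2, 3, 1, 2, 4, 3, 3, 2, 4, 4, 3, 1], dec = [6, 4, 4, 5, 2, 3, 6, 5, 3, 2, 4, 3, 2, 1].
max_i inc[i]+dec[i]−1 = 9, with one witness 21, 31, 39, 43, 39, 31, 25, 15, 1.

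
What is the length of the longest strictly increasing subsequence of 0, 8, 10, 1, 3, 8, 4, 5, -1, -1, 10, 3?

Scanning left to right, the best length ending at each element is: 0→1, 8→2, 10→3, 1→2, 3→3, 8→4, 4→4, 5→5, -1→1, -1→1, 10→6, 3→3.
So the longest increasing subsequence has length 6, e.g. 0, 1, 3, 4, 5, 10.

6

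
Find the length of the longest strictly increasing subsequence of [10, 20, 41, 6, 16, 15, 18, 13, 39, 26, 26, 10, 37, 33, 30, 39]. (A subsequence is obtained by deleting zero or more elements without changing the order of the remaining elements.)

Scanning left to right, the best length ending at each element is: 10→1, 20→2, 41→3, 6→1, 16→2, 15→2, 18→3, 13→2, 39→4, 26→4, 26→4, 10→2, 37→5, 33→5, 30→5, 39→6.
So the longest increasing subsequence has length 6, e.g. 10, 16, 18, 26, 37, 39.

6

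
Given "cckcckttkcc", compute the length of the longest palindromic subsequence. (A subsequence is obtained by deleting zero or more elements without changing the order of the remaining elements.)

One longest palindromic subsequence is cckttkcc (positions 1,2,3,7,8,9,10,11); it reads the same forward and backward, and the interval DP gives dp[1][11] = 8.

8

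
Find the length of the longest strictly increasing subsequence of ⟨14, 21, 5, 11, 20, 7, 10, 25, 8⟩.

Scanning left to right, the best length ending at each element is: 14→1, 21→2, 5→1, 11→2, 20→3, 7→2, 10→3, 25→4, 8→3.
So the longest increasing subsequence has length 4, e.g. 5, 11, 20, 25.

4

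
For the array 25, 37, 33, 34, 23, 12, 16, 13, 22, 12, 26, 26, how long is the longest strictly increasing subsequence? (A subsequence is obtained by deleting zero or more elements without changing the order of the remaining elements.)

4

Scanning left to right, the best length ending at each element is: 25→1, 37→2, 33→2, 34→3, 23→1, 12→1, 16→2, 13→2, 22→3, 12→1, 26→4, 26→4.
So the longest increasing subsequence has length 4, e.g. 12, 16, 22, 26.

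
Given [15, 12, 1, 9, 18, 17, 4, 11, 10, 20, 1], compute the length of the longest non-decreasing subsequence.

4

One longest non-decreasing subsequence is 1, 9, 18, 20 (positions 3,4,5,10), of length 4; no longer one exists.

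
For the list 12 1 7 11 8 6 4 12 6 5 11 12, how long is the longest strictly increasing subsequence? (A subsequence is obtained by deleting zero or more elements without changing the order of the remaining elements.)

5

Scanning left to right, the best length ending at each element is: 12→1, 1→1, 7→2, 11→3, 8→3, 6→2, 4→2, 12→4, 6→3, 5→3, 11→4, 12→5.
So the longest increasing subsequence has length 5, e.g. 1, 7, 8, 11, 12.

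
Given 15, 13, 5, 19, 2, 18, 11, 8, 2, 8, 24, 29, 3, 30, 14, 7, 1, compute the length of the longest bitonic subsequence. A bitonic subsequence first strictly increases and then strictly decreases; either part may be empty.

8

One longest bitonic subsequence is 15, 19, 24, 29, 30, 14, 7, 1 (positions 1,4,11,12,14,15,16,17): it rises to 30 then falls. Length 8 is optimal.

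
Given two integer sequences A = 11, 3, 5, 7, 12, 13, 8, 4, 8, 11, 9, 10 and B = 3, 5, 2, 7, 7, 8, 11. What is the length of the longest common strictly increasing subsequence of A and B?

5

A longest common strictly increasing subsequence is 3, 5, 7, 8, 11 (length 5); it appears in order in both A and B, and no longer such subsequence exists.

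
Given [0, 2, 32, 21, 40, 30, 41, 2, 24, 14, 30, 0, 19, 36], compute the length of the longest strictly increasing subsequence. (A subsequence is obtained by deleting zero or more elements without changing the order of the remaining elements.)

6

One longest increasing subsequence is 0, 2, 21, 24, 30, 36 (positions 1,2,4,9,11,14), of length 6; no longer one exists.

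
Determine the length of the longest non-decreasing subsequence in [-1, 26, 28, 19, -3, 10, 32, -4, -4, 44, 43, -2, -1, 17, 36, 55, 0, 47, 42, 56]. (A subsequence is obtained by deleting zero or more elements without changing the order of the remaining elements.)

One longest non-decreasing subsequence is -4, -4, -2, -1, 17, 36, 55, 56 (positions 8,9,12,13,14,15,16,20), of length 8; no longer one exists.

8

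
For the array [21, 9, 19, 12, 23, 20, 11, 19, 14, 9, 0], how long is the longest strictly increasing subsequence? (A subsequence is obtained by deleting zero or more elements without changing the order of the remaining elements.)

One longest increasing subsequence is 9, 19, 23 (positions 2,3,5), of length 3; no longer one exists.

3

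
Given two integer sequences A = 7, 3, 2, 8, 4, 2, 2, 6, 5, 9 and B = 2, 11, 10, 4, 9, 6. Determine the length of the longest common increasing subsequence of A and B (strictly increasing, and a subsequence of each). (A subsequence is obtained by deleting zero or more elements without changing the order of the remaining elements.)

3

A longest common strictly increasing subsequence is 2, 4, 9 (length 3); it appears in order in both A and B, and no longer such subsequence exists.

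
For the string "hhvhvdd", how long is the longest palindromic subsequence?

Using dp[i][j] = 2 + dp[i+1][j−1] if the ends match, else max(dp[i+1][j], dp[i][j−1]):
dp[1][7] = 3. A witness is vhv at positions 3,4,5.

3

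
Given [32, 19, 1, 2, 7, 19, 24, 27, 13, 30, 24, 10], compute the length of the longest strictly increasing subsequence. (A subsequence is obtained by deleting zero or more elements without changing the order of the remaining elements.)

Let dp[i] be the longest increasing subsequence ending at position i. Then dp = [1, 1, 1, 2, 3, 4, 5, 6, 4, 7, 5, 4].
The maximum is 7; one witness is 1, 2, 7, 19, 24, 27, 30 at positions 3,4,5,6,7,8,10.

7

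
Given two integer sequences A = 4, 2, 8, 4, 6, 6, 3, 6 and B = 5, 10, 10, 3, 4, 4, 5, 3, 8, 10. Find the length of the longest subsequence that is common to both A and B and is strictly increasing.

2

For each value that appears in both, track the longest common increasing run ending there.
The best achievable length is 2; one witness is 4, 8 (A-positions 1,3, B-positions 5,9).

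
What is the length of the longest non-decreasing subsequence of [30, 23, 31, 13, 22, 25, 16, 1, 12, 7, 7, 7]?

4

Let dp[i] be the longest non-decreasing subsequence ending at position i. Then dp = [1, 1, 2, 1, 2, 3, 2, 1, 2, 2, 3, 4].
The maximum is 4; one witness is 1, 7, 7, 7 at positions 8,10,11,12.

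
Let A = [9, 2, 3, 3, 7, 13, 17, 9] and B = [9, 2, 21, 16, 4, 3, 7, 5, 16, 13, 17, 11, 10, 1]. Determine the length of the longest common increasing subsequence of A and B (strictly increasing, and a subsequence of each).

5

A longest common strictly increasing subsequence is 2, 3, 7, 13, 17 (length 5); it appears in order in both A and B, and no longer such subsequence exists.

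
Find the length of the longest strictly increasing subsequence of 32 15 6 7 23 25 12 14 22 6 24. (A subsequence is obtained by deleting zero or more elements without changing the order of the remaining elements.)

Scanning left to right, the best length ending at each element is: 32→1, 15→1, 6→1, 7→2, 23→3, 25→4, 12→3, 14→4, 22→5, 6→1, 24→6.
So the longest increasing subsequence has length 6, e.g. 6, 7, 12, 14, 22, 24.

6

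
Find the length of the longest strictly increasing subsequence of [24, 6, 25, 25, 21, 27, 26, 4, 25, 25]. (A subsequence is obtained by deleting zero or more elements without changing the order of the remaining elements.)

One longest increasing subsequence is 24, 25, 27 (positions 1,3,6), of length 3; no longer one exists.

3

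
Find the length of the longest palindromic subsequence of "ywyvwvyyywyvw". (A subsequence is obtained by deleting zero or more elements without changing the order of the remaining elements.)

Using dp[i][j] = 2 + dp[i+1][j−1] if the ends match, else max(dp[i+1][j], dp[i][j−1]):
dp[1][13] = 9. A witness is wvwyyywvw at positions 2,4,5,7,8,9,10,12,13.

9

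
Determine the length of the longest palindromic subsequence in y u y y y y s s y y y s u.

Using dp[i][j] = 2 + dp[i+1][j−1] if the ends match, else max(dp[i+1][j], dp[i][j−1]):
dp[1][13] = 10. A witness is uyyyssyyyu at positions 2,4,5,6,7,8,9,10,11,13.

10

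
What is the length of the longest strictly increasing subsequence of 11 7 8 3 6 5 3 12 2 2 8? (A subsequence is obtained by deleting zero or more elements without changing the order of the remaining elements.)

Let dp[i] be the longest increasing subsequence ending at position i. Then dp = [1, 1, 2, 1, 2, 2, 1, 3, 1, 1, 3].
The maximum is 3; one witness is 7, 8, 12 at positions 2,3,8.

3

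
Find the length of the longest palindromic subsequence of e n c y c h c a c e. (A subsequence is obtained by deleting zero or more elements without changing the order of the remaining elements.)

One longest palindromic subsequence is ecchcce (positions 1,3,5,6,7,9,10); it reads the same forward and backward, and the interval DP gives dp[1][10] = 7.

7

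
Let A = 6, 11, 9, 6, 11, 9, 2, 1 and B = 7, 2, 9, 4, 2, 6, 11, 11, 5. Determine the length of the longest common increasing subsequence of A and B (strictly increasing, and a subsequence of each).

A longest common strictly increasing subsequence is 6, 11 (length 2); it appears in order in both A and B, and no longer such subsequence exists.

2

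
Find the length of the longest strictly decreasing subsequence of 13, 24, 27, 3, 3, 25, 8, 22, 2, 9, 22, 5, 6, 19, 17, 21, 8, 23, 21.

6

Scanning left to right, the best length ending at each element is: 13→1, 24→1, 27→1, 3→2, 3→2, 25→2, 8→3, 22→3, 2→4, 9→4, 22→3, 5→5, 6→5, 19→4, 17→5, 21→4, 8→6, 23→3, 21→4.
So the longest decreasing subsequence has length 6, e.g. 27, 25, 22, 19, 17, 8.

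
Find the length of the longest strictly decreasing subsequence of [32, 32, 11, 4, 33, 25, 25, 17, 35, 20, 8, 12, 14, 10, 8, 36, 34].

Scanning left to right, the best length ending at each element is: 32→1, 32→1, 11→2, 4→3, 33→1, 25→2, 25→2, 17→3, 35→1, 20→3, 8→4, 12→4, 14→4, 10→5, 8→6, 36→1, 34→2.
So the longest decreasing subsequence has length 6, e.g. 32, 25, 17, 12, 10, 8.

6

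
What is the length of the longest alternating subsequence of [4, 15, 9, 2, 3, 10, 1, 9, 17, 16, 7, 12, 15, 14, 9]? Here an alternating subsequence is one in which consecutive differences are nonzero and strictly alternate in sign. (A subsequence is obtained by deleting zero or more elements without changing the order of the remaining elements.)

9

A longest alternating subsequence is 4, 15, 2, 3, 1, 9, 7, 15, 14 (positions 1,2,4,5,7,8,11,13,14); its 8 consecutive differences strictly alternate in sign, and length 9 is optimal.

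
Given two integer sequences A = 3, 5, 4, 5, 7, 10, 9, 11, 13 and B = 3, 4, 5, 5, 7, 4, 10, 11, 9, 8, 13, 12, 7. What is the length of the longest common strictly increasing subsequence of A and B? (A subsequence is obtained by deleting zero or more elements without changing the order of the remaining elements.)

A longest common strictly increasing subsequence is 3, 4, 5, 7, 10, 11, 13 (length 7); it appears in order in both A and B, and no longer such subsequence exists.

7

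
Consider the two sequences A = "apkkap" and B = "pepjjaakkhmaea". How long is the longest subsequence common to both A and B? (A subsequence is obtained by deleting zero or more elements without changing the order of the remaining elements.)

4

A longest common subsequence is akka (length 4); the LCS DP confirms no longer common subsequence exists.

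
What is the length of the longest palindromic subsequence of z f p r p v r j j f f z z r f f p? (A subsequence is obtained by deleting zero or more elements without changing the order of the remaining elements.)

One longest palindromic subsequence is pffzzffp (positions 3,10,11,12,13,15,16,17); it reads the same forward and backward, and the interval DP gives dp[1][17] = 8.

8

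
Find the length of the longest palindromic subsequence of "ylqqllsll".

One longest palindromic subsequence is llsll (positions 2,5,7,8,9); it reads the same forward and backward, and the interval DP gives dp[1][9] = 5.

5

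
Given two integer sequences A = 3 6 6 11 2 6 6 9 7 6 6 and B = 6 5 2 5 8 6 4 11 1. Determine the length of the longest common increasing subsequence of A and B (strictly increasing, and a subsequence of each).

2

For each value that appears in both, track the longest common increasing run ending there.
The best achievable length is 2; one witness is 2, 6 (A-positions 5,6, B-positions 3,6).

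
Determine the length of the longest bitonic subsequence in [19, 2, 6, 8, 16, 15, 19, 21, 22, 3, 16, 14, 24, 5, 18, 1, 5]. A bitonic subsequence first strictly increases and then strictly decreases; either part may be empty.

One longest bitonic subsequence is 2, 6, 8, 16, 19, 21, 22, 16, 14, 5, 1 (positions 2,3,4,5,7,8,9,11,12,14,16): it rises to 22 then falls. Length 11 is optimal.

11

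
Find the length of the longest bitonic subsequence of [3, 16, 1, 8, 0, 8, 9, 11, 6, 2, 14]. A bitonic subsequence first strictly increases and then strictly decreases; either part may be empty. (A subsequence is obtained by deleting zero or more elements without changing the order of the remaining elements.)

Let inc[i] be the LIS ending at i and dec[i] the longest strictly decreasing subsequence starting at i. inc = [1, 2, 1, 2, 1, 2, 3, 4, 2, 2, 5], dec = [3, 4, 2, 3, 1, 3, 3, 3, 2, 1, 1].
max_i inc[i]+dec[i]−1 = 6, with one witness 3, 8, 9, 11, 6, 2.

6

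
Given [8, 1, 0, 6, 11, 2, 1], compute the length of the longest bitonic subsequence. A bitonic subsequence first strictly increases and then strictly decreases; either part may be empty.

One longest bitonic subsequence is 1, 6, 11, 2, 1 (positions 2,4,5,6,7): it rises to 11 then falls. Length 5 is optimal.

5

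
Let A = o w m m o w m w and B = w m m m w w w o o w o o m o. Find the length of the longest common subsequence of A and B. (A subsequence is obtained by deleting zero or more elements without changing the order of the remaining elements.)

6

A longest common subsequence is wmmowm (length 6); the LCS DP confirms no longer common subsequence exists.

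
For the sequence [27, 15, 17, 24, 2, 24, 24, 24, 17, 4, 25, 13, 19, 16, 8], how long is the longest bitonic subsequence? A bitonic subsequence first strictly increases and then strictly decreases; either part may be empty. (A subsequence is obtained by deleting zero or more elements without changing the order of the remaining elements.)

One longest bitonic subsequence is 15, 17, 24, 25, 19, 16, 8 (positions 2,3,4,11,13,14,15): it rises to 25 then falls. Length 7 is optimal.

7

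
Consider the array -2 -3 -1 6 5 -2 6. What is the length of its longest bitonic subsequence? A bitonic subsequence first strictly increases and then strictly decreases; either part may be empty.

5

Let inc[i] be the LIS ending at i and dec[i] the longest strictly decreasing subsequence starting at i. inc = [1, 1, 2, 3, 3, 2, 4], dec = [2, 1, 2, 3, 2, 1, 1].
max_i inc[i]+dec[i]−1 = 5, with one witness -2, -1, 6, 5, -2.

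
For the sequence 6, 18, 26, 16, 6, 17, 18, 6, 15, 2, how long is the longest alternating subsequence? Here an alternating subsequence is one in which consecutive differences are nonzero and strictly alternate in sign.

Track the best alternating length ending on an up-step vs a down-step at each position: up/down = 1/1, 2/1, 2/1, 2/3, 1/3, 4/3, 4/3, 1/5, 6/5, 1/7.
The maximum over both is 7; one such subsequence is 6, 18, 16, 17, 6, 15, 2.

7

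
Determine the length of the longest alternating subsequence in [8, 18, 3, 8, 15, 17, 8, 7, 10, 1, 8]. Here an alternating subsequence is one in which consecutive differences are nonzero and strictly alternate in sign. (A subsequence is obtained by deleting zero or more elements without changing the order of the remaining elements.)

8

A longest alternating subsequence is 8, 18, 3, 15, 8, 10, 1, 8 (positions 1,2,3,5,7,9,10,11); its 7 consecutive differences strictly alternate in sign, and length 8 is optimal.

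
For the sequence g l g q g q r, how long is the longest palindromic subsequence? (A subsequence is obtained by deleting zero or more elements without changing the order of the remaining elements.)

3

Using dp[i][j] = 2 + dp[i+1][j−1] if the ends match, else max(dp[i+1][j], dp[i][j−1]):
dp[1][7] = 3. A witness is qgq at positions 4,5,6.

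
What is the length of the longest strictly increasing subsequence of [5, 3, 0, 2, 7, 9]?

One longest increasing subsequence is 0, 2, 7, 9 (positions 3,4,5,6), of length 4; no longer one exists.

4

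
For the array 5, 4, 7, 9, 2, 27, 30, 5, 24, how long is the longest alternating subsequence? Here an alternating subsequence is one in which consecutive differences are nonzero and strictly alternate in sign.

7

A longest alternating subsequence is 5, 4, 7, 2, 27, 5, 24 (positions 1,2,3,5,6,8,9); its 6 consecutive differences strictly alternate in sign, and length 7 is optimal.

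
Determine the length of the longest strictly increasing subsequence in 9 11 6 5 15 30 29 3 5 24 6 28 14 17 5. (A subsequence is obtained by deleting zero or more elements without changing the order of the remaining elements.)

Let dp[i] be the longest increasing subsequence ending at position i. Then dp = [1, 2, 1, 1, 3, 4, 4, 1, 2, 4, 3, 5, 4, 5, 2].
The maximum is 5; one witness is 9, 11, 15, 24, 28 at positions 1,2,5,10,12.

5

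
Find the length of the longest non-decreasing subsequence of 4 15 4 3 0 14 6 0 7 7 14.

6

One longest non-decreasing subsequence is 4, 4, 6, 7, 7, 14 (positions 1,3,7,9,10,11), of length 6; no longer one exists.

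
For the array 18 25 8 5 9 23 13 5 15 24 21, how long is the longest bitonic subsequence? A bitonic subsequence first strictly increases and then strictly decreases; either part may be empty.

6

Let inc[i] be the LIS ending at i and dec[i] the longest strictly decreasing subsequence starting at i. inc = [1, 2, 1, 1, 2, 3, 3, 1, 4, 5, 5], dec = [3, 4, 2, 1, 2, 3, 2, 1, 1, 2, 1].
max_i inc[i]+dec[i]−1 = 6, with one witness 8, 9, 13, 15, 24, 21.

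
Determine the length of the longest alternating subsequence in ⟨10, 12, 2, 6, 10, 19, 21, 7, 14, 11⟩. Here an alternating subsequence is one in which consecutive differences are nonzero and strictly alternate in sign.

7

A longest alternating subsequence is 10, 12, 2, 10, 7, 14, 11 (positions 1,2,3,5,8,9,10); its 6 consecutive differences strictly alternate in sign, and length 7 is optimal.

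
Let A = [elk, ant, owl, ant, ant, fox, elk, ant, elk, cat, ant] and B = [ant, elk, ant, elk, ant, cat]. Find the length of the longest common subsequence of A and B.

5

Backtracking the LCS table gives one alignment: elk (A1,B2) → ant (A5,B3) → elk (A7,B4) → ant (A8,B5) → cat (A10,B6).
So the longest common subsequence has length 5.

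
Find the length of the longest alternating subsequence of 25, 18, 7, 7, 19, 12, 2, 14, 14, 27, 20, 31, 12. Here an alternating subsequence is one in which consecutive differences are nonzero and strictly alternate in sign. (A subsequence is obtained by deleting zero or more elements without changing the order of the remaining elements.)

A longest alternating subsequence is 25, 18, 19, 12, 27, 20, 31, 12 (positions 1,2,5,6,10,11,12,13); its 7 consecutive differences strictly alternate in sign, and length 8 is optimal.

8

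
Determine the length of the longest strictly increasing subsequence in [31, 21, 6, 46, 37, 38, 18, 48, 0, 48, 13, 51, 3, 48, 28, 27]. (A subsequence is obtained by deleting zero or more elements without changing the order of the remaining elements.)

Let dp[i] be the longest increasing subsequence ending at position i. Then dp = [1, 1, 1, 2, 2, 3, 2, 4, 1, 4, 2, 5, 2, 4, 3, 3].
The maximum is 5; one witness is 31, 37, 38, 48, 51 at positions 1,5,6,8,12.

5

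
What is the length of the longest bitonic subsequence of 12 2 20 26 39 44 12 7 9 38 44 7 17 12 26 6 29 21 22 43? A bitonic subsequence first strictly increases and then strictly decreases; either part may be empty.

9

Let inc[i] be the LIS ending at i and dec[i] the longest strictly decreasing subsequence starting at i. inc = [1, 1, 2, 3, 4, 5, 2, 2, 3, 4, 5, 2, 4, 4, 5, 2, 6, 5, 6, 7], dec = [4, 1, 5, 5, 5, 5, 4, 2, 3, 4, 4, 2, 3, 2, 2, 1, 2, 1, 1, 1].
max_i inc[i]+dec[i]−1 = 9, with one witness 12, 20, 26, 39, 44, 38, 17, 12, 6.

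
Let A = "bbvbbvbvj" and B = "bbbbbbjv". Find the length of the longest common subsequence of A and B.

6

A longest common subsequence is bbbbbv (length 6); the LCS DP confirms no longer common subsequence exists.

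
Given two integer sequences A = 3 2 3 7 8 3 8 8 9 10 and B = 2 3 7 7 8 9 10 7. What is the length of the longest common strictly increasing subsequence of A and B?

A longest common strictly increasing subsequence is 2, 3, 7, 8, 9, 10 (length 6); it appears in order in both A and B, and no longer such subsequence exists.

6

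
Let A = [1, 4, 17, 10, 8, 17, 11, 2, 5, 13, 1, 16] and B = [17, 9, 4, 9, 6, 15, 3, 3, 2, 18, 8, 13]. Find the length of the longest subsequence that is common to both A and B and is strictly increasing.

3

For each value that appears in both, track the longest common increasing run ending there.
The best achievable length is 3; one witness is 4, 8, 13 (A-positions 2,5,10, B-positions 3,11,12).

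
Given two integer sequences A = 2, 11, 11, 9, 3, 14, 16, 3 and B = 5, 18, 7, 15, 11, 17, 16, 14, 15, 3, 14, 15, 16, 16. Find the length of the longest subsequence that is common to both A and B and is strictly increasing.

3

For each value that appears in both, track the longest common increasing run ending there.
The best achievable length is 3; one witness is 11, 14, 16 (A-positions 2,6,7, B-positions 5,8,13).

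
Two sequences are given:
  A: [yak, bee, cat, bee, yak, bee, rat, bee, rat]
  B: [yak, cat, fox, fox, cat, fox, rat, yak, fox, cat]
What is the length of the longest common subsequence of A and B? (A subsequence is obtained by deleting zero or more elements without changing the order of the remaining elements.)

3

Backtracking the LCS table gives one alignment: yak (A1,B1) → cat (A3,B5) → yak (A5,B8).
So the longest common subsequence has length 3.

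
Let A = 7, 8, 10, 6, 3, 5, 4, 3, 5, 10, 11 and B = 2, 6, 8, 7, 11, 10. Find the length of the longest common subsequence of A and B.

2

Backtracking the LCS table gives one alignment: 7 (A1,B4) → 10 (A10,B6).
So the longest common subsequence has length 2.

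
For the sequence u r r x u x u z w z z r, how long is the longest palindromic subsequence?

One longest palindromic subsequence is rzzzr (positions 2,8,10,11,12); it reads the same forward and backward, and the interval DP gives dp[1][12] = 5.

5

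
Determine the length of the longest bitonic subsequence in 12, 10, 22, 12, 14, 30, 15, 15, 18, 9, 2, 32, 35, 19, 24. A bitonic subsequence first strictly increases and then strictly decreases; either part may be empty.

8

Let inc[i] be the LIS ending at i and dec[i] the longest strictly decreasing subsequence starting at i. inc = [1, 1, 2, 2, 3, 4, 4, 4, 5, 1, 1, 6, 7, 6, 7], dec = [4, 3, 4, 3, 3, 4, 3, 3, 3, 2, 1, 2, 2, 1, 1].
max_i inc[i]+dec[i]−1 = 8, with one witness 10, 12, 14, 15, 18, 32, 35, 24.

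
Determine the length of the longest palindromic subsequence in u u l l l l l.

5

Using dp[i][j] = 2 + dp[i+1][j−1] if the ends match, else max(dp[i+1][j], dp[i][j−1]):
dp[1][7] = 5. A witness is lllll at positions 3,4,5,6,7.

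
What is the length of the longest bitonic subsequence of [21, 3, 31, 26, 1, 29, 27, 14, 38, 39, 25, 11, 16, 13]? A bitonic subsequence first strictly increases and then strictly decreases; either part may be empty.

8

One longest bitonic subsequence is 21, 26, 29, 38, 39, 25, 16, 13 (positions 1,4,6,9,10,11,13,14): it rises to 39 then falls. Length 8 is optimal.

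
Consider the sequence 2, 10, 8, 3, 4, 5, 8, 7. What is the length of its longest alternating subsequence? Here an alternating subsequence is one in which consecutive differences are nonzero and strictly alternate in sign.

5

A longest alternating subsequence is 2, 10, 3, 8, 7 (positions 1,2,4,7,8); its 4 consecutive differences strictly alternate in sign, and length 5 is optimal.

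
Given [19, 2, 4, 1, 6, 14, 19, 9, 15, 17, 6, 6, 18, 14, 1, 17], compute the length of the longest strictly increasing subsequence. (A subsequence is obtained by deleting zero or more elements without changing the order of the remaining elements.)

7

One longest increasing subsequence is 2, 4, 6, 14, 15, 17, 18 (positions 2,3,5,6,9,10,13), of length 7; no longer one exists.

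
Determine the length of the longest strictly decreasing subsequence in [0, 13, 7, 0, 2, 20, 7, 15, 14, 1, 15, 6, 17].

One longest decreasing subsequence is 13, 7, 2, 1 (positions 2,3,5,10), of length 4; no longer one exists.

4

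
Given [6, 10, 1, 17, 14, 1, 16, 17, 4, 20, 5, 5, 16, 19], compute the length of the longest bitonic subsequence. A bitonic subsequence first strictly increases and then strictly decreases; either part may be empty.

Let inc[i] be the LIS ending at i and dec[i] the longest strictly decreasing subsequence starting at i. inc = [1, 2, 1, 3, 3, 1, 4, 5, 2, 6, 3, 3, 4, 6], dec = [2, 2, 1, 3, 2, 1, 2, 2, 1, 2, 1, 1, 1, 1].
max_i inc[i]+dec[i]−1 = 7, with one witness 6, 10, 14, 16, 17, 20, 19.

7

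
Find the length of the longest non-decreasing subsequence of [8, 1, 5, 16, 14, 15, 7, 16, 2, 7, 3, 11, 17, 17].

Let dp[i] be the longest non-decreasing subsequence ending at position i. Then dp = [1, 1, 2, 3, 3, 4, 3, 5, 2, 4, 3, 5, 6, 7].
The maximum is 7; one witness is 1, 5, 14, 15, 16, 17, 17 at positions 2,3,5,6,8,13,14.

7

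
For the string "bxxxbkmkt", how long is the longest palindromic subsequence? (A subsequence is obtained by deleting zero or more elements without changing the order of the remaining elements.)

Using dp[i][j] = 2 + dp[i+1][j−1] if the ends match, else max(dp[i+1][j], dp[i][j−1]):
dp[1][9] = 5. A witness is bxxxb at positions 1,2,3,4,5.

5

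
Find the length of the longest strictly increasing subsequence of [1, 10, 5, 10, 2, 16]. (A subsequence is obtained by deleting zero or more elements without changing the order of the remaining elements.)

4

Scanning left to right, the best length ending at each element is: 1→1, 10→2, 5→2, 10→3, 2→2, 16→4.
So the longest increasing subsequence has length 4, e.g. 1, 5, 10, 16.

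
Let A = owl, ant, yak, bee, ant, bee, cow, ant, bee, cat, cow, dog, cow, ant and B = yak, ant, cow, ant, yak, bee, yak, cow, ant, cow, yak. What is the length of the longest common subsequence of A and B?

A longest common subsequence is yak, ant, cow, ant, bee, cow, cow (length 7); the LCS DP confirms no longer common subsequence exists.

7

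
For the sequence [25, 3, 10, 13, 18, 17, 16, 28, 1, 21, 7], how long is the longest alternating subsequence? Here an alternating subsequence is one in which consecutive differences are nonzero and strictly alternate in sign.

A longest alternating subsequence is 25, 3, 18, 17, 28, 1, 21, 7 (positions 1,2,5,6,8,9,10,11); its 7 consecutive differences strictly alternate in sign, and length 8 is optimal.

8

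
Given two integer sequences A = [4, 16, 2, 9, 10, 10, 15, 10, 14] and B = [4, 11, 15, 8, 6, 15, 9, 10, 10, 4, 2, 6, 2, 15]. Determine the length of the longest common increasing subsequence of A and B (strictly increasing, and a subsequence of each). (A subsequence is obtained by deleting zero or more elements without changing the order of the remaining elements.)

A longest common strictly increasing subsequence is 4, 9, 10, 15 (length 4); it appears in order in both A and B, and no longer such subsequence exists.

4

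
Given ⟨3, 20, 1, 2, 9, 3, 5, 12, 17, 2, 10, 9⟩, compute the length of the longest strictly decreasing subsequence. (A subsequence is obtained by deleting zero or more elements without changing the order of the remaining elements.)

One longest decreasing subsequence is 20, 9, 3, 2 (positions 2,5,6,10), of length 4; no longer one exists.

4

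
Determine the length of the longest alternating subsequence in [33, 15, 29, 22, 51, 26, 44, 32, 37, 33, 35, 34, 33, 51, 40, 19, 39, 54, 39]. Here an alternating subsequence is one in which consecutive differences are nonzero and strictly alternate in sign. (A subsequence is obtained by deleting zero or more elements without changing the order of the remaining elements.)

Track the best alternating length ending on an up-step vs a down-step at each position: up/down = 1/1, 1/2, 3/2, 3/4, 5/1, 5/6, 7/6, 7/8, 9/8, 9/10, 11/10, 11/12, 9/12, 13/1, 13/14, 3/14, 15/14, 15/1, 15/16.
The maximum over both is 16; one such subsequence is 33, 15, 29, 22, 51, 26, 44, 32, 37, 33, 35, 34, 51, 40, 54, 39.

16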